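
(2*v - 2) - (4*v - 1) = -2*v - 1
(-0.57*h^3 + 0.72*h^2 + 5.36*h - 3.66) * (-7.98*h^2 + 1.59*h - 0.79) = 4.5486*h^5 - 6.6519*h^4 - 41.1777*h^3 + 37.1604*h^2 - 10.0538*h + 2.8914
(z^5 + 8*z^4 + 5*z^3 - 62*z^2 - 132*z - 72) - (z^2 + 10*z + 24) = z^5 + 8*z^4 + 5*z^3 - 63*z^2 - 142*z - 96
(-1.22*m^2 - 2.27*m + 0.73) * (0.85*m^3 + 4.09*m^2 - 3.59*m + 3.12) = -1.037*m^5 - 6.9193*m^4 - 4.284*m^3 + 7.3286*m^2 - 9.7031*m + 2.2776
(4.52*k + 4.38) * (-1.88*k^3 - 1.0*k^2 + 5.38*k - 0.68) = -8.4976*k^4 - 12.7544*k^3 + 19.9376*k^2 + 20.4908*k - 2.9784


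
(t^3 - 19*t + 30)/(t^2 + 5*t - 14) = (t^2 + 2*t - 15)/(t + 7)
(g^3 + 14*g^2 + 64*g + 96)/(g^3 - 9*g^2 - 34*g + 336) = (g^2 + 8*g + 16)/(g^2 - 15*g + 56)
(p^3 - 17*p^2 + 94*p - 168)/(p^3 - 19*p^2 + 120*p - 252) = (p - 4)/(p - 6)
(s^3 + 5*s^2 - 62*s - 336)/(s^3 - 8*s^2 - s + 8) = (s^2 + 13*s + 42)/(s^2 - 1)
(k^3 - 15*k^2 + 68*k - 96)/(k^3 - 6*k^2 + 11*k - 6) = (k^2 - 12*k + 32)/(k^2 - 3*k + 2)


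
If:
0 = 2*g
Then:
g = 0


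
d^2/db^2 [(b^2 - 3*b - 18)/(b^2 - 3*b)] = 108*(-b^2 + 3*b - 3)/(b^3*(b^3 - 9*b^2 + 27*b - 27))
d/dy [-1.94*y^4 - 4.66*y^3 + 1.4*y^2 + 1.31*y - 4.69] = -7.76*y^3 - 13.98*y^2 + 2.8*y + 1.31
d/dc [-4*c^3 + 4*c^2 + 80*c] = -12*c^2 + 8*c + 80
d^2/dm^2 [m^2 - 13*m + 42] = 2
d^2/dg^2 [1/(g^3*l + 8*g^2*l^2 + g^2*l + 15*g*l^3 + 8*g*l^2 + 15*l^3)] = 2*(-(3*g + 8*l + 1)*(g^3 + 8*g^2*l + g^2 + 15*g*l^2 + 8*g*l + 15*l^2) + (3*g^2 + 16*g*l + 2*g + 15*l^2 + 8*l)^2)/(l*(g^3 + 8*g^2*l + g^2 + 15*g*l^2 + 8*g*l + 15*l^2)^3)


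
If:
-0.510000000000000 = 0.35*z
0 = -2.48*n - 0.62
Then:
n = -0.25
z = -1.46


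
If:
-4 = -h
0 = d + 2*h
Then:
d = -8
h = 4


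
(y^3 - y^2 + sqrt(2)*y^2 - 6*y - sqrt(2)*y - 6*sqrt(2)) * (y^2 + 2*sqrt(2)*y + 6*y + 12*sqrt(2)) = y^5 + 3*sqrt(2)*y^4 + 5*y^4 - 8*y^3 + 15*sqrt(2)*y^3 - 36*sqrt(2)*y^2 - 16*y^2 - 108*sqrt(2)*y - 48*y - 144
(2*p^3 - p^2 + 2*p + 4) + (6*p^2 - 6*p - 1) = 2*p^3 + 5*p^2 - 4*p + 3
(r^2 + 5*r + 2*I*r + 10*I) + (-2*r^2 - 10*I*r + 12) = -r^2 + 5*r - 8*I*r + 12 + 10*I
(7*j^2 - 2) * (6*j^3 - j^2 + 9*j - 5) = 42*j^5 - 7*j^4 + 51*j^3 - 33*j^2 - 18*j + 10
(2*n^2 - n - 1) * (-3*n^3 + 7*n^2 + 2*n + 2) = -6*n^5 + 17*n^4 - 5*n^2 - 4*n - 2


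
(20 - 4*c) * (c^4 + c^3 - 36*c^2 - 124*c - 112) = -4*c^5 + 16*c^4 + 164*c^3 - 224*c^2 - 2032*c - 2240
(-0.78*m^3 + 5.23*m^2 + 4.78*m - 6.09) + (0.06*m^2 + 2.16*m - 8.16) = -0.78*m^3 + 5.29*m^2 + 6.94*m - 14.25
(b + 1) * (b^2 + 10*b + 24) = b^3 + 11*b^2 + 34*b + 24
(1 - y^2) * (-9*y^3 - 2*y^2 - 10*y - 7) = 9*y^5 + 2*y^4 + y^3 + 5*y^2 - 10*y - 7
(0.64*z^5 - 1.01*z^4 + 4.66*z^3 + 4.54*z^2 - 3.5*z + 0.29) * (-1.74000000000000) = -1.1136*z^5 + 1.7574*z^4 - 8.1084*z^3 - 7.8996*z^2 + 6.09*z - 0.5046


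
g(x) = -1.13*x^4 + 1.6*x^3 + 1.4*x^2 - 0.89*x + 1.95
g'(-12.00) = 8467.27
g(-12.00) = -25982.25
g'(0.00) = -0.89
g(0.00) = 1.95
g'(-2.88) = 138.83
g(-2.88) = -99.84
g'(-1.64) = 27.37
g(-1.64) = -8.06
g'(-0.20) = -1.22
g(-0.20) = 2.17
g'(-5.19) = 745.76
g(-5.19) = -999.27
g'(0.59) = 1.50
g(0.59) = 2.10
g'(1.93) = -10.10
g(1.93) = 1.27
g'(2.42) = -30.06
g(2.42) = -8.08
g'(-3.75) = 294.47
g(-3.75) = -282.86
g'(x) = -4.52*x^3 + 4.8*x^2 + 2.8*x - 0.89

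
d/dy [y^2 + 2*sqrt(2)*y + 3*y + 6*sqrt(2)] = 2*y + 2*sqrt(2) + 3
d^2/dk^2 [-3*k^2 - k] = -6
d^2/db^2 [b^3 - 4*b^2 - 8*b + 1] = 6*b - 8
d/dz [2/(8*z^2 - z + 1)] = 2*(1 - 16*z)/(8*z^2 - z + 1)^2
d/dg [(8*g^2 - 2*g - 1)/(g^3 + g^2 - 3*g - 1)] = (-8*g^4 + 4*g^3 - 19*g^2 - 14*g - 1)/(g^6 + 2*g^5 - 5*g^4 - 8*g^3 + 7*g^2 + 6*g + 1)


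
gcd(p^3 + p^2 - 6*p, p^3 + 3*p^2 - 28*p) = p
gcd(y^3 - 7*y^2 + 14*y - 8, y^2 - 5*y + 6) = y - 2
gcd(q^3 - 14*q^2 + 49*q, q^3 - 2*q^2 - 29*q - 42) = q - 7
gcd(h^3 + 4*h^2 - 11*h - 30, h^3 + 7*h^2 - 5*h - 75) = h^2 + 2*h - 15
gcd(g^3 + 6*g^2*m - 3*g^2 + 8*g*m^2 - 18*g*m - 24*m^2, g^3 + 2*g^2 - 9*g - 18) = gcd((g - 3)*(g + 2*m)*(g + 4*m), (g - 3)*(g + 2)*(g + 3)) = g - 3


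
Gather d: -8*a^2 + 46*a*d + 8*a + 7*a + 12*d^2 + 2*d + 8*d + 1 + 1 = -8*a^2 + 15*a + 12*d^2 + d*(46*a + 10) + 2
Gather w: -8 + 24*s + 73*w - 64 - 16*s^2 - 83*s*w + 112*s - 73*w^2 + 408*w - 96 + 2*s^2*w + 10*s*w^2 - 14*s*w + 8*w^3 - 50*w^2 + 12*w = -16*s^2 + 136*s + 8*w^3 + w^2*(10*s - 123) + w*(2*s^2 - 97*s + 493) - 168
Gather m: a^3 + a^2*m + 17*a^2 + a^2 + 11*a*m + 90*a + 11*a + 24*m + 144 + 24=a^3 + 18*a^2 + 101*a + m*(a^2 + 11*a + 24) + 168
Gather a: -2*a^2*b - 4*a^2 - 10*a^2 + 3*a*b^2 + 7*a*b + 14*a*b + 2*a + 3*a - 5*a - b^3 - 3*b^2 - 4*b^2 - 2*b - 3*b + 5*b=a^2*(-2*b - 14) + a*(3*b^2 + 21*b) - b^3 - 7*b^2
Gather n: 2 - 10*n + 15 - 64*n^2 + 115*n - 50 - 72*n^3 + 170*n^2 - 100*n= -72*n^3 + 106*n^2 + 5*n - 33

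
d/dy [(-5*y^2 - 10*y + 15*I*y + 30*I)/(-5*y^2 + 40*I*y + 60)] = (-y^2*(2 + 5*I) + 12*y*(-2 + I) + 24 + 36*I)/(y^4 - 16*I*y^3 - 88*y^2 + 192*I*y + 144)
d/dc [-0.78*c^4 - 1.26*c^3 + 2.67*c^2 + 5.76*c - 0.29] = -3.12*c^3 - 3.78*c^2 + 5.34*c + 5.76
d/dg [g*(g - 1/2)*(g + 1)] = 3*g^2 + g - 1/2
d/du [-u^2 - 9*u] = -2*u - 9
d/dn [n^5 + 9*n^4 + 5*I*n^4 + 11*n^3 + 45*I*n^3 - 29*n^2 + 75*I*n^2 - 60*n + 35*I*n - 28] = 5*n^4 + n^3*(36 + 20*I) + n^2*(33 + 135*I) + n*(-58 + 150*I) - 60 + 35*I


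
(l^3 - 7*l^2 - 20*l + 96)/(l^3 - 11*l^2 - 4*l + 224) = (l - 3)/(l - 7)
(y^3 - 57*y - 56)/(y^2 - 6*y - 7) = (y^2 - y - 56)/(y - 7)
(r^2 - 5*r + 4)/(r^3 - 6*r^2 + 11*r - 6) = (r - 4)/(r^2 - 5*r + 6)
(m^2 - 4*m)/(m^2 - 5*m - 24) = m*(4 - m)/(-m^2 + 5*m + 24)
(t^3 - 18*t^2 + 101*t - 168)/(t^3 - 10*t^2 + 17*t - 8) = (t^2 - 10*t + 21)/(t^2 - 2*t + 1)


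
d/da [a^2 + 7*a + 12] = 2*a + 7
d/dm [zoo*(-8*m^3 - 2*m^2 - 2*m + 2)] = zoo*(m^2 + m + 1)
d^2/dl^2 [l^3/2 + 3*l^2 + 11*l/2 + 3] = 3*l + 6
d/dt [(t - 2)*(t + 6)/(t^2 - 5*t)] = 3*(-3*t^2 + 8*t - 20)/(t^2*(t^2 - 10*t + 25))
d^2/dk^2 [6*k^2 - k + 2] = 12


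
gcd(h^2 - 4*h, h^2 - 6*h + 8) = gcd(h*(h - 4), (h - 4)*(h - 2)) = h - 4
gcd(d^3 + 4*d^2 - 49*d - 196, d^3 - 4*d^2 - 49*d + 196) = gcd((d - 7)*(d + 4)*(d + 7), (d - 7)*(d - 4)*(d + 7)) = d^2 - 49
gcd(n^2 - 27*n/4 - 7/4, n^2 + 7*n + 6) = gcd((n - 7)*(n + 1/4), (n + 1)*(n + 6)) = 1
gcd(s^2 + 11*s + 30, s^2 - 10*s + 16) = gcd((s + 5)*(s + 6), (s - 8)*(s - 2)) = 1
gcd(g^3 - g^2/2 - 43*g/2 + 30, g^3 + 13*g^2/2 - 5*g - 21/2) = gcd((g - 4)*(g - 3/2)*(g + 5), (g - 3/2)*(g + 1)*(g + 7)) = g - 3/2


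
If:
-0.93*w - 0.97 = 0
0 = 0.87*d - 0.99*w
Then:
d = -1.19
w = -1.04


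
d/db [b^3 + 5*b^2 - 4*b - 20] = 3*b^2 + 10*b - 4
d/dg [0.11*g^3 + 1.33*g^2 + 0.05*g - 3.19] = 0.33*g^2 + 2.66*g + 0.05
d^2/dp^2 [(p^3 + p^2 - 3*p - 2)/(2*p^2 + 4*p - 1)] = 2*(-2*p^3 - 30*p^2 - 63*p - 47)/(8*p^6 + 48*p^5 + 84*p^4 + 16*p^3 - 42*p^2 + 12*p - 1)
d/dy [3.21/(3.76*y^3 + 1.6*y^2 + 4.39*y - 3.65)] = (-36.2088*y^2 - 10.272*y - 14.0919)/(3.76*y^3 + 1.6*y^2 + 4.39*y - 3.65)^2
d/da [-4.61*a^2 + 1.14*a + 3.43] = 1.14 - 9.22*a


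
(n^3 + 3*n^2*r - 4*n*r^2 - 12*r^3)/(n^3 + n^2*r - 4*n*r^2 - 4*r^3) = (n + 3*r)/(n + r)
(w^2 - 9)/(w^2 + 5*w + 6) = (w - 3)/(w + 2)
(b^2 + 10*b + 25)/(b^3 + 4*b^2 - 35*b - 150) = 1/(b - 6)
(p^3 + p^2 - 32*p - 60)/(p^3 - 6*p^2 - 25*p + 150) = (p + 2)/(p - 5)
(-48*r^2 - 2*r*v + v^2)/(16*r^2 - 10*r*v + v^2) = (-6*r - v)/(2*r - v)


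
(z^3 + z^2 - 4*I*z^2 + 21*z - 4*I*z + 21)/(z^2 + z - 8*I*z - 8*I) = (z^2 - 4*I*z + 21)/(z - 8*I)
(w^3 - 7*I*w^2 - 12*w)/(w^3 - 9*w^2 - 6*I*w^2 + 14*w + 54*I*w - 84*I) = (w^3 - 7*I*w^2 - 12*w)/(w^3 + w^2*(-9 - 6*I) + w*(14 + 54*I) - 84*I)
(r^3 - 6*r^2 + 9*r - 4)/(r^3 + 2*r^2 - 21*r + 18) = (r^2 - 5*r + 4)/(r^2 + 3*r - 18)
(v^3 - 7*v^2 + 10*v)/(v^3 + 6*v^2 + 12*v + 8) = v*(v^2 - 7*v + 10)/(v^3 + 6*v^2 + 12*v + 8)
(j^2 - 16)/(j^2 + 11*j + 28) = (j - 4)/(j + 7)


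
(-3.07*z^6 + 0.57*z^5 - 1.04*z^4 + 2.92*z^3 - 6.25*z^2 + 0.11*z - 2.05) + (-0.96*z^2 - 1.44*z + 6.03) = -3.07*z^6 + 0.57*z^5 - 1.04*z^4 + 2.92*z^3 - 7.21*z^2 - 1.33*z + 3.98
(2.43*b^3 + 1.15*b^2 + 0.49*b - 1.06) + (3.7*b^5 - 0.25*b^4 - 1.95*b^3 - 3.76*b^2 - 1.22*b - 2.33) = 3.7*b^5 - 0.25*b^4 + 0.48*b^3 - 2.61*b^2 - 0.73*b - 3.39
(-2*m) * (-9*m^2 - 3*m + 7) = 18*m^3 + 6*m^2 - 14*m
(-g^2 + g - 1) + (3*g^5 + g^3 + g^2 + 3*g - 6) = 3*g^5 + g^3 + 4*g - 7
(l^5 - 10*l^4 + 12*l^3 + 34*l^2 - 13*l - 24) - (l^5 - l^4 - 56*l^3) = -9*l^4 + 68*l^3 + 34*l^2 - 13*l - 24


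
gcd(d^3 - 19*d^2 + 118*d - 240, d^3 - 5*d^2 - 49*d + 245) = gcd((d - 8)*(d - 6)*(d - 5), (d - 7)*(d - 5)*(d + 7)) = d - 5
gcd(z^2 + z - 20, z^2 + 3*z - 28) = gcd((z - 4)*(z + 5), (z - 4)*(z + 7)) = z - 4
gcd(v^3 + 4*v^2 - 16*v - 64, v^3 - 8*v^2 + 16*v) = v - 4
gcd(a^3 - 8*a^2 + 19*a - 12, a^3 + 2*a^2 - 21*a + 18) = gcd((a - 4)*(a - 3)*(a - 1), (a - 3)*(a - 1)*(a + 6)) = a^2 - 4*a + 3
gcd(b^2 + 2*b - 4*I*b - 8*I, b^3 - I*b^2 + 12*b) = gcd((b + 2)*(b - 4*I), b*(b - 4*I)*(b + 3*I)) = b - 4*I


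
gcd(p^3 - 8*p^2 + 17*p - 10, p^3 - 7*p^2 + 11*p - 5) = p^2 - 6*p + 5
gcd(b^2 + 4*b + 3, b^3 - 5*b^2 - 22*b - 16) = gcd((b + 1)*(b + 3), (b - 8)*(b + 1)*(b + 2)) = b + 1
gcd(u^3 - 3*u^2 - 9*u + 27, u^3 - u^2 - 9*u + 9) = u^2 - 9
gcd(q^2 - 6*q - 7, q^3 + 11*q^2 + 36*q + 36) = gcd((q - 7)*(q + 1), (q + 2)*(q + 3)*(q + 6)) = 1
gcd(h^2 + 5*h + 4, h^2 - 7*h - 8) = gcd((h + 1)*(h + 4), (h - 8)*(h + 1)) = h + 1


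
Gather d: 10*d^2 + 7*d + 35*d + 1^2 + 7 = 10*d^2 + 42*d + 8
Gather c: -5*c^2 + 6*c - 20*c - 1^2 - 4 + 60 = -5*c^2 - 14*c + 55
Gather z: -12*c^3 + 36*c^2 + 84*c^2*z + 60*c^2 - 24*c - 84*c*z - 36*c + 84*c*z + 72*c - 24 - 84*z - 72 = -12*c^3 + 96*c^2 + 12*c + z*(84*c^2 - 84) - 96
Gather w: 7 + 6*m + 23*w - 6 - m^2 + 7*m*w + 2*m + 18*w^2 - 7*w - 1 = -m^2 + 8*m + 18*w^2 + w*(7*m + 16)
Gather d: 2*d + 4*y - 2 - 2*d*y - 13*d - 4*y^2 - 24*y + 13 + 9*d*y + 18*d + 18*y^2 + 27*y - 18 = d*(7*y + 7) + 14*y^2 + 7*y - 7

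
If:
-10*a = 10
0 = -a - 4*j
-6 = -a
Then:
No Solution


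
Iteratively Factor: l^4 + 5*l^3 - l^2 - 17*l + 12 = (l + 3)*(l^3 + 2*l^2 - 7*l + 4) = (l - 1)*(l + 3)*(l^2 + 3*l - 4) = (l - 1)*(l + 3)*(l + 4)*(l - 1)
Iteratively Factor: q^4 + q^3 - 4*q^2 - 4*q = (q)*(q^3 + q^2 - 4*q - 4) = q*(q + 1)*(q^2 - 4) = q*(q - 2)*(q + 1)*(q + 2)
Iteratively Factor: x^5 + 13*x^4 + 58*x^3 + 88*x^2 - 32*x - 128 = (x + 2)*(x^4 + 11*x^3 + 36*x^2 + 16*x - 64) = (x + 2)*(x + 4)*(x^3 + 7*x^2 + 8*x - 16) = (x + 2)*(x + 4)^2*(x^2 + 3*x - 4) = (x + 2)*(x + 4)^3*(x - 1)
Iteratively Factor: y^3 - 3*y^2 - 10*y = (y)*(y^2 - 3*y - 10) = y*(y - 5)*(y + 2)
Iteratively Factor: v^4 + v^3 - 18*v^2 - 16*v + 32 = (v + 2)*(v^3 - v^2 - 16*v + 16) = (v - 4)*(v + 2)*(v^2 + 3*v - 4) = (v - 4)*(v + 2)*(v + 4)*(v - 1)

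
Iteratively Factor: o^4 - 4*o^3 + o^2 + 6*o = (o - 3)*(o^3 - o^2 - 2*o) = (o - 3)*(o - 2)*(o^2 + o) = (o - 3)*(o - 2)*(o + 1)*(o)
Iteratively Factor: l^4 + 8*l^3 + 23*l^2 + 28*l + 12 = (l + 3)*(l^3 + 5*l^2 + 8*l + 4) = (l + 2)*(l + 3)*(l^2 + 3*l + 2) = (l + 1)*(l + 2)*(l + 3)*(l + 2)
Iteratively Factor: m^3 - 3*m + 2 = (m + 2)*(m^2 - 2*m + 1) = (m - 1)*(m + 2)*(m - 1)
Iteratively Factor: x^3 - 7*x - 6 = (x + 1)*(x^2 - x - 6) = (x - 3)*(x + 1)*(x + 2)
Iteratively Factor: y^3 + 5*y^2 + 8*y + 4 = (y + 1)*(y^2 + 4*y + 4) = (y + 1)*(y + 2)*(y + 2)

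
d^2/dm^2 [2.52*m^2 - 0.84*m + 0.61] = 5.04000000000000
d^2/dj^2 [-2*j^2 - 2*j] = -4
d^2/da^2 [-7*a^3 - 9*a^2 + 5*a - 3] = -42*a - 18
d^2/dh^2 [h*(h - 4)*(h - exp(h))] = -h^2*exp(h) + 6*h + 6*exp(h) - 8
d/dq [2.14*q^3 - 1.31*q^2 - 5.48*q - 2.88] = 6.42*q^2 - 2.62*q - 5.48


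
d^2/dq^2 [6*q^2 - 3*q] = 12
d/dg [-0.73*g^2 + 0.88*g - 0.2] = 0.88 - 1.46*g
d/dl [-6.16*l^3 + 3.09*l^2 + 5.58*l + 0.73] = -18.48*l^2 + 6.18*l + 5.58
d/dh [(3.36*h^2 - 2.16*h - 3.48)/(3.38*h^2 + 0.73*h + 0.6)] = (9.7536*h^2 + 27.5568*h + 1.2444)/(11.4244*h^4 + 4.9348*h^3 + 4.5889*h^2 + 0.876*h + 0.36)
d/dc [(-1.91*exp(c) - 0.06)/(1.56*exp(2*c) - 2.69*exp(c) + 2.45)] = (2.9796*exp(2*c) + 0.1872*exp(c) - 4.8409)*exp(c)/(2.4336*exp(4*c) - 8.3928*exp(3*c) + 14.8801*exp(2*c) - 13.181*exp(c) + 6.0025)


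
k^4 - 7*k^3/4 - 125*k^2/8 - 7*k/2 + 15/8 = (k - 5)*(k - 1/4)*(k + 1/2)*(k + 3)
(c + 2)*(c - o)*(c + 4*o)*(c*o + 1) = c^4*o + 3*c^3*o^2 + 2*c^3*o + c^3 - 4*c^2*o^3 + 6*c^2*o^2 + 3*c^2*o + 2*c^2 - 8*c*o^3 - 4*c*o^2 + 6*c*o - 8*o^2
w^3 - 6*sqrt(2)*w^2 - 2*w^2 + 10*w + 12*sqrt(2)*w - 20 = (w - 2)*(w - 5*sqrt(2))*(w - sqrt(2))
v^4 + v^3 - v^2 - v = v*(v - 1)*(v + 1)^2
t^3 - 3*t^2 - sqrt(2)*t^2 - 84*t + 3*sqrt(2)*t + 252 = (t - 3)*(t - 7*sqrt(2))*(t + 6*sqrt(2))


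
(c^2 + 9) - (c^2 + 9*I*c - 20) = -9*I*c + 29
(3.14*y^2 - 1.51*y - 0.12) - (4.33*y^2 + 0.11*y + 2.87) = -1.19*y^2 - 1.62*y - 2.99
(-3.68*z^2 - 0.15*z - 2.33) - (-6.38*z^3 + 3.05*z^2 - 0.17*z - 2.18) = 6.38*z^3 - 6.73*z^2 + 0.02*z - 0.15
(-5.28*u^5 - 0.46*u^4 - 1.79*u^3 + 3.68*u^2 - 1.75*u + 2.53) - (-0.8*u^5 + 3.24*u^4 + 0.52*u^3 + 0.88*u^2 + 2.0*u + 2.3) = -4.48*u^5 - 3.7*u^4 - 2.31*u^3 + 2.8*u^2 - 3.75*u + 0.23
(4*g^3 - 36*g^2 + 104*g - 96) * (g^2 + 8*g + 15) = 4*g^5 - 4*g^4 - 124*g^3 + 196*g^2 + 792*g - 1440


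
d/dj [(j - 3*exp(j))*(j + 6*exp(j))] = 3*j*exp(j) + 2*j - 36*exp(2*j) + 3*exp(j)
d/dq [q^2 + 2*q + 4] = 2*q + 2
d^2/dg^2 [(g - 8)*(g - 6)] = 2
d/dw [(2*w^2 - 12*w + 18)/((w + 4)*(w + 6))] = 4*(8*w^2 + 15*w - 117)/(w^4 + 20*w^3 + 148*w^2 + 480*w + 576)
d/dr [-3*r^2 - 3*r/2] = -6*r - 3/2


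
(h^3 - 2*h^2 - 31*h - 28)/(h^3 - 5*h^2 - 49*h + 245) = (h^2 + 5*h + 4)/(h^2 + 2*h - 35)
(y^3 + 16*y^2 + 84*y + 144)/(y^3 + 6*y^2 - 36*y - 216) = (y + 4)/(y - 6)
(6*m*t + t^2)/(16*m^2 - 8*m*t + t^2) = t*(6*m + t)/(16*m^2 - 8*m*t + t^2)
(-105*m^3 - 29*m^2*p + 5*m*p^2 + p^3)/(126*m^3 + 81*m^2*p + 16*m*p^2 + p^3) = (-5*m + p)/(6*m + p)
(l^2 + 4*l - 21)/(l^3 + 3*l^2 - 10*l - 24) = (l + 7)/(l^2 + 6*l + 8)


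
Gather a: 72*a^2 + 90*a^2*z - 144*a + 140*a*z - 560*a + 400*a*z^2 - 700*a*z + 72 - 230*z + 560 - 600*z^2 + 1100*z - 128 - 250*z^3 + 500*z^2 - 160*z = a^2*(90*z + 72) + a*(400*z^2 - 560*z - 704) - 250*z^3 - 100*z^2 + 710*z + 504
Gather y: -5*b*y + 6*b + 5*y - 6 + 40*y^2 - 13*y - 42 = 6*b + 40*y^2 + y*(-5*b - 8) - 48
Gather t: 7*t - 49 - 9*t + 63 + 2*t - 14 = 0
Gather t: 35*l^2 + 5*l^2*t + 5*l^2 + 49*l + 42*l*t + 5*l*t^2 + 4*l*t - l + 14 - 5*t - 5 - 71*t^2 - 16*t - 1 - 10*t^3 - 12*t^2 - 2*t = 40*l^2 + 48*l - 10*t^3 + t^2*(5*l - 83) + t*(5*l^2 + 46*l - 23) + 8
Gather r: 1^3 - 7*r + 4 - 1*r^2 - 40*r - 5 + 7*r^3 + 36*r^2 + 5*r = 7*r^3 + 35*r^2 - 42*r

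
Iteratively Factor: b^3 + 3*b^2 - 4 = (b - 1)*(b^2 + 4*b + 4) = (b - 1)*(b + 2)*(b + 2)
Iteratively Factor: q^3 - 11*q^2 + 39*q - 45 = (q - 5)*(q^2 - 6*q + 9) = (q - 5)*(q - 3)*(q - 3)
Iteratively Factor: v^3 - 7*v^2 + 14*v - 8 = (v - 2)*(v^2 - 5*v + 4) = (v - 4)*(v - 2)*(v - 1)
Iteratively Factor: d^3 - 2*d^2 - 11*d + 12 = (d - 1)*(d^2 - d - 12) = (d - 4)*(d - 1)*(d + 3)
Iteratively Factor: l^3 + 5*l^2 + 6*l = (l + 2)*(l^2 + 3*l) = (l + 2)*(l + 3)*(l)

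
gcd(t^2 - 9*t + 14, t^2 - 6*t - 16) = 1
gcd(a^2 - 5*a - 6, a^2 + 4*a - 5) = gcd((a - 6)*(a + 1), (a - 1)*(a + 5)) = 1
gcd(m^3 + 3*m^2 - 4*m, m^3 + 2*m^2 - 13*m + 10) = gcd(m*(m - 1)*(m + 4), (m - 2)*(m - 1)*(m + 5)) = m - 1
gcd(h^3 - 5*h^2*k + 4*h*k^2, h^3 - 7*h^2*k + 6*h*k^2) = h^2 - h*k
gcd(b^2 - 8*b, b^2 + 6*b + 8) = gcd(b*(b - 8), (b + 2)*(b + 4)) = 1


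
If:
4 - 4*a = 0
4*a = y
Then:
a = 1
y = 4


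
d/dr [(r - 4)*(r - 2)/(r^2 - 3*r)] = (3*r^2 - 16*r + 24)/(r^2*(r^2 - 6*r + 9))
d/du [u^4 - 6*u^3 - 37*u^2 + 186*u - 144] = 4*u^3 - 18*u^2 - 74*u + 186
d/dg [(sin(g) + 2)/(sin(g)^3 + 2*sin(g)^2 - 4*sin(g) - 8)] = -sin(2*g)/((sin(g) - 2)^2*(sin(g) + 2)^2)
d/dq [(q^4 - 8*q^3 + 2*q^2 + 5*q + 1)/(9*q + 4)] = (27*q^4 - 128*q^3 - 78*q^2 + 16*q + 11)/(81*q^2 + 72*q + 16)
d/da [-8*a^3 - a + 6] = -24*a^2 - 1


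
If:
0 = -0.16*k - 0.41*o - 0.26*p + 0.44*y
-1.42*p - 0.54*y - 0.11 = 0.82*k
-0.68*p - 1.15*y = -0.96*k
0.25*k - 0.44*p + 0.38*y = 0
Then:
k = -0.05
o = 0.03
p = -0.04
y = -0.02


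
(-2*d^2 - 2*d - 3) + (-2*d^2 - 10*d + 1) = -4*d^2 - 12*d - 2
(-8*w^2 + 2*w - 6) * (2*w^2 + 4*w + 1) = -16*w^4 - 28*w^3 - 12*w^2 - 22*w - 6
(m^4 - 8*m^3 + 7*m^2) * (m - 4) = m^5 - 12*m^4 + 39*m^3 - 28*m^2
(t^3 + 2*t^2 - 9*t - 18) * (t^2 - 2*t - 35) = t^5 - 48*t^3 - 70*t^2 + 351*t + 630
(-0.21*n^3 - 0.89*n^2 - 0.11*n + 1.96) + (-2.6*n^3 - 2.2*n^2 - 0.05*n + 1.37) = -2.81*n^3 - 3.09*n^2 - 0.16*n + 3.33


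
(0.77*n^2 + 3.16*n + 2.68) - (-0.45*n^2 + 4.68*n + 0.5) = 1.22*n^2 - 1.52*n + 2.18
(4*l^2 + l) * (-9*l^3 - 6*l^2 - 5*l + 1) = -36*l^5 - 33*l^4 - 26*l^3 - l^2 + l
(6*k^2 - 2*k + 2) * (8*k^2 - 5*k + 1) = 48*k^4 - 46*k^3 + 32*k^2 - 12*k + 2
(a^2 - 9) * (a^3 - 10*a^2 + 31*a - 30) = a^5 - 10*a^4 + 22*a^3 + 60*a^2 - 279*a + 270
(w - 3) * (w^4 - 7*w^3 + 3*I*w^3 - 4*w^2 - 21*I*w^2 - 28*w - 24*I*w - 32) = w^5 - 10*w^4 + 3*I*w^4 + 17*w^3 - 30*I*w^3 - 16*w^2 + 39*I*w^2 + 52*w + 72*I*w + 96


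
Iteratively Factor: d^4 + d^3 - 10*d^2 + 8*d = (d + 4)*(d^3 - 3*d^2 + 2*d) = (d - 1)*(d + 4)*(d^2 - 2*d) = d*(d - 1)*(d + 4)*(d - 2)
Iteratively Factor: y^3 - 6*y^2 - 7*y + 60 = (y + 3)*(y^2 - 9*y + 20) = (y - 5)*(y + 3)*(y - 4)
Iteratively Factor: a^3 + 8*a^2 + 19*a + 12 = (a + 3)*(a^2 + 5*a + 4) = (a + 1)*(a + 3)*(a + 4)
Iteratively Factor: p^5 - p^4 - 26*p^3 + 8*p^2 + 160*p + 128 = (p + 1)*(p^4 - 2*p^3 - 24*p^2 + 32*p + 128) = (p + 1)*(p + 4)*(p^3 - 6*p^2 + 32) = (p - 4)*(p + 1)*(p + 4)*(p^2 - 2*p - 8) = (p - 4)^2*(p + 1)*(p + 4)*(p + 2)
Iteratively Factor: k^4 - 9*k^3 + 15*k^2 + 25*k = (k - 5)*(k^3 - 4*k^2 - 5*k) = k*(k - 5)*(k^2 - 4*k - 5) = k*(k - 5)^2*(k + 1)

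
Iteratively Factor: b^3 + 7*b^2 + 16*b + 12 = (b + 2)*(b^2 + 5*b + 6) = (b + 2)*(b + 3)*(b + 2)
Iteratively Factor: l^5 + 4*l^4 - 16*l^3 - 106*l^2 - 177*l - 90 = (l + 3)*(l^4 + l^3 - 19*l^2 - 49*l - 30) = (l + 1)*(l + 3)*(l^3 - 19*l - 30) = (l - 5)*(l + 1)*(l + 3)*(l^2 + 5*l + 6) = (l - 5)*(l + 1)*(l + 3)^2*(l + 2)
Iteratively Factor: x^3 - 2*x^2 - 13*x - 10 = (x + 1)*(x^2 - 3*x - 10) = (x + 1)*(x + 2)*(x - 5)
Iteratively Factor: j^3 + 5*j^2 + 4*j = (j)*(j^2 + 5*j + 4) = j*(j + 1)*(j + 4)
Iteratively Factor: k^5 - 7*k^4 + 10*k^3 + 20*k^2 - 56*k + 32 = (k - 2)*(k^4 - 5*k^3 + 20*k - 16) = (k - 2)^2*(k^3 - 3*k^2 - 6*k + 8) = (k - 4)*(k - 2)^2*(k^2 + k - 2) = (k - 4)*(k - 2)^2*(k + 2)*(k - 1)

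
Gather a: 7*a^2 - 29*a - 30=7*a^2 - 29*a - 30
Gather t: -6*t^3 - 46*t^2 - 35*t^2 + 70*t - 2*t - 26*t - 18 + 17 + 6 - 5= -6*t^3 - 81*t^2 + 42*t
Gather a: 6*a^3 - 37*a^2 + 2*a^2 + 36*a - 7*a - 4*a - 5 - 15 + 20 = 6*a^3 - 35*a^2 + 25*a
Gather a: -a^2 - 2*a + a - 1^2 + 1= -a^2 - a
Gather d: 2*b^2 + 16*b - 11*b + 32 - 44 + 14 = 2*b^2 + 5*b + 2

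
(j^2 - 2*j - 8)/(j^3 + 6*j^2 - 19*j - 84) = (j + 2)/(j^2 + 10*j + 21)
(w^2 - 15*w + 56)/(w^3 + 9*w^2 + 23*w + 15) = (w^2 - 15*w + 56)/(w^3 + 9*w^2 + 23*w + 15)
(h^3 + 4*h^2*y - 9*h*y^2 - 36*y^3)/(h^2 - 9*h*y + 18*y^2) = (-h^2 - 7*h*y - 12*y^2)/(-h + 6*y)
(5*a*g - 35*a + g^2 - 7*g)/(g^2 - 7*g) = (5*a + g)/g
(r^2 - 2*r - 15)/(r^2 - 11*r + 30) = (r + 3)/(r - 6)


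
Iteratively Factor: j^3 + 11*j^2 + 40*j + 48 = (j + 4)*(j^2 + 7*j + 12) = (j + 4)^2*(j + 3)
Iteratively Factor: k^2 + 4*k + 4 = (k + 2)*(k + 2)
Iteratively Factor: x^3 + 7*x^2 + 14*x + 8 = (x + 4)*(x^2 + 3*x + 2) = (x + 1)*(x + 4)*(x + 2)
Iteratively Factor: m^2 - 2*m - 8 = (m + 2)*(m - 4)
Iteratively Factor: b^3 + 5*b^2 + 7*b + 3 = (b + 1)*(b^2 + 4*b + 3) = (b + 1)*(b + 3)*(b + 1)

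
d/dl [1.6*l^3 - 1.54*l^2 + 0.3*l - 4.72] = 4.8*l^2 - 3.08*l + 0.3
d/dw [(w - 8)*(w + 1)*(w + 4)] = 3*w^2 - 6*w - 36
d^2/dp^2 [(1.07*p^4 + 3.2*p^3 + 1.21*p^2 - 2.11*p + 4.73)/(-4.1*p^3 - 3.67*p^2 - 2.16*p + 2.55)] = (-5.6843418860808e-14*p^8 + 45.748994*p^6 + 264.836076*p^5 - 1070.689602*p^4 - 1272.671678*p^3 - 414.541272*p^2 - 528.056226*p - 125.160276)/(68.921*p^9 + 185.0781*p^8 + 274.59627*p^7 + 115.843483*p^6 - 85.553748*p^5 - 187.165629*p^4 - 31.227714*p^3 + 35.900685*p^2 + 42.1362*p - 16.581375)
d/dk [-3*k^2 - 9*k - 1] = -6*k - 9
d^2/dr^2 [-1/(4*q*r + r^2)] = 2*(r*(4*q + r) - 4*(2*q + r)^2)/(r^3*(4*q + r)^3)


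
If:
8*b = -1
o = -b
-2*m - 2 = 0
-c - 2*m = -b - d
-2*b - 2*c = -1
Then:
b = -1/8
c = 5/8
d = -5/4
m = -1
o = 1/8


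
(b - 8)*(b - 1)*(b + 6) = b^3 - 3*b^2 - 46*b + 48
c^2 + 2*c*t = c*(c + 2*t)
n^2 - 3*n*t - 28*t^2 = (n - 7*t)*(n + 4*t)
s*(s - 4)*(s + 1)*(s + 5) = s^4 + 2*s^3 - 19*s^2 - 20*s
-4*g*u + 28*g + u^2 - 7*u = (-4*g + u)*(u - 7)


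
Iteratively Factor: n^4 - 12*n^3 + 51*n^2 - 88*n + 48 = (n - 4)*(n^3 - 8*n^2 + 19*n - 12) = (n - 4)*(n - 3)*(n^2 - 5*n + 4) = (n - 4)^2*(n - 3)*(n - 1)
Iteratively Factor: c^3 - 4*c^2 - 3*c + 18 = (c + 2)*(c^2 - 6*c + 9) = (c - 3)*(c + 2)*(c - 3)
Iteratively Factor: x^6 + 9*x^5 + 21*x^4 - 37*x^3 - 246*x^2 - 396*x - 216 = (x + 3)*(x^5 + 6*x^4 + 3*x^3 - 46*x^2 - 108*x - 72) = (x + 2)*(x + 3)*(x^4 + 4*x^3 - 5*x^2 - 36*x - 36) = (x + 2)^2*(x + 3)*(x^3 + 2*x^2 - 9*x - 18) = (x + 2)^3*(x + 3)*(x^2 - 9) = (x - 3)*(x + 2)^3*(x + 3)*(x + 3)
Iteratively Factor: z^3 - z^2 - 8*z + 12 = (z - 2)*(z^2 + z - 6) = (z - 2)^2*(z + 3)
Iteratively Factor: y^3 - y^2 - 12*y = (y + 3)*(y^2 - 4*y) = y*(y + 3)*(y - 4)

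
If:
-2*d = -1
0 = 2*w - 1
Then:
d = 1/2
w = 1/2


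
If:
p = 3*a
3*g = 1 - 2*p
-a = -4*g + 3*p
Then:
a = 2/27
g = 5/27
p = 2/9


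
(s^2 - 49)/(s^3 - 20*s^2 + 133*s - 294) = (s + 7)/(s^2 - 13*s + 42)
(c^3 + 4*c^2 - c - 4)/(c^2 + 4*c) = c - 1/c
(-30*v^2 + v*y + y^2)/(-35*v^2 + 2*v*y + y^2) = (6*v + y)/(7*v + y)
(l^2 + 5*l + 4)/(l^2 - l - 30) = (l^2 + 5*l + 4)/(l^2 - l - 30)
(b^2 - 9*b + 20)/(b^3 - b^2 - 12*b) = (b - 5)/(b*(b + 3))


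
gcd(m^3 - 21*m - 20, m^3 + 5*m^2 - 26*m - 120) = m^2 - m - 20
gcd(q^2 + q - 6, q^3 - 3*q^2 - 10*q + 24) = q^2 + q - 6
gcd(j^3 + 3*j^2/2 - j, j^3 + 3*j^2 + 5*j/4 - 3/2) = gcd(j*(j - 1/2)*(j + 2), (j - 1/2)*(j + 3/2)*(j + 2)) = j^2 + 3*j/2 - 1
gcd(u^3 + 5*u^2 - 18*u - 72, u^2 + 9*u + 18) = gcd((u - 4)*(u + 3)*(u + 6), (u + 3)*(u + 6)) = u^2 + 9*u + 18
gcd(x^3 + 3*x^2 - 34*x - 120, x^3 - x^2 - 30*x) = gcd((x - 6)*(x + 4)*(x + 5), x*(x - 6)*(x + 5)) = x^2 - x - 30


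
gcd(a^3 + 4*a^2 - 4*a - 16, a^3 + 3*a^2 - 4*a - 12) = a^2 - 4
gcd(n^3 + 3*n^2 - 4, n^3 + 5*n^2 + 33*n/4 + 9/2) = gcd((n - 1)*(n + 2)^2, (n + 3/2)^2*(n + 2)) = n + 2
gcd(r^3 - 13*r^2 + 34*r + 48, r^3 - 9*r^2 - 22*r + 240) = r^2 - 14*r + 48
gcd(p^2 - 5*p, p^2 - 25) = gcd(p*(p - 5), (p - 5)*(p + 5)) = p - 5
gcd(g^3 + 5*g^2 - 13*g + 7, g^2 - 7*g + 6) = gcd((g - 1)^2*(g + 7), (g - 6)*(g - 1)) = g - 1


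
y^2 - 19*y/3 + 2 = (y - 6)*(y - 1/3)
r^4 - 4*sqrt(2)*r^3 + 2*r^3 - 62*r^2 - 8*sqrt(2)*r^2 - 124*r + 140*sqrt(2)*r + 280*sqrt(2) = (r + 2)*(r - 7*sqrt(2))*(r - 2*sqrt(2))*(r + 5*sqrt(2))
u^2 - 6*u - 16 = (u - 8)*(u + 2)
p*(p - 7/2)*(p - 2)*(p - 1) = p^4 - 13*p^3/2 + 25*p^2/2 - 7*p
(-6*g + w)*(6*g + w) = -36*g^2 + w^2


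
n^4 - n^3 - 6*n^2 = n^2*(n - 3)*(n + 2)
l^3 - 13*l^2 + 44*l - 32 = (l - 8)*(l - 4)*(l - 1)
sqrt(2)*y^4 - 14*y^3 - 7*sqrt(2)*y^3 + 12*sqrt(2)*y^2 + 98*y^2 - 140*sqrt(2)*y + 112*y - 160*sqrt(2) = (y - 8)*(y - 5*sqrt(2))*(y - 2*sqrt(2))*(sqrt(2)*y + sqrt(2))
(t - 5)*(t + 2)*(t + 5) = t^3 + 2*t^2 - 25*t - 50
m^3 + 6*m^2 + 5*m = m*(m + 1)*(m + 5)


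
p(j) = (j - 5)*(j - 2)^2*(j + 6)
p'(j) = (j - 5)*(j - 2)^2 + (j - 5)*(j + 6)*(2*j - 4) + (j - 2)^2*(j + 6)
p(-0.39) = -172.72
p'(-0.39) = 145.79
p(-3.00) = -600.00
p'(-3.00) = 115.00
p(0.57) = -59.52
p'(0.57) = 87.62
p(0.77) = -43.33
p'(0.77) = 74.29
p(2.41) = -3.66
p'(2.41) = -16.88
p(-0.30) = -159.81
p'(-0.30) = 141.08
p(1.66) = -2.96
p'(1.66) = 17.90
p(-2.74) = -566.91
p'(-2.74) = 138.55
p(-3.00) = -600.00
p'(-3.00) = 115.00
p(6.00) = 192.00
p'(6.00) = 304.00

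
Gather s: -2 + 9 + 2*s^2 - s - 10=2*s^2 - s - 3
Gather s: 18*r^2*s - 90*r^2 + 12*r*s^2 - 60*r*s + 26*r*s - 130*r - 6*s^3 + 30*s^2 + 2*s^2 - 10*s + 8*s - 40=-90*r^2 - 130*r - 6*s^3 + s^2*(12*r + 32) + s*(18*r^2 - 34*r - 2) - 40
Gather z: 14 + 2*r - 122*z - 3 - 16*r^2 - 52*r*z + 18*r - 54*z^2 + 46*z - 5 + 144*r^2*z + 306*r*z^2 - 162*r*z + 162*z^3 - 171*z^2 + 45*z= -16*r^2 + 20*r + 162*z^3 + z^2*(306*r - 225) + z*(144*r^2 - 214*r - 31) + 6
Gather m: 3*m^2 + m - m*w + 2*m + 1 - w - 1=3*m^2 + m*(3 - w) - w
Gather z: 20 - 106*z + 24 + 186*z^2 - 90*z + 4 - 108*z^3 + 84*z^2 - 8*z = -108*z^3 + 270*z^2 - 204*z + 48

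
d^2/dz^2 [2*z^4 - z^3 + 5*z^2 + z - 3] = 24*z^2 - 6*z + 10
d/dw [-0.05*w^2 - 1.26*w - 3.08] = -0.1*w - 1.26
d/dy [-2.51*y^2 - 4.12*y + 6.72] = -5.02*y - 4.12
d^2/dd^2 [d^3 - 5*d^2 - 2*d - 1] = 6*d - 10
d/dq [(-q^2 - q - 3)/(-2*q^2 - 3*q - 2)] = (q^2 - 8*q - 7)/(4*q^4 + 12*q^3 + 17*q^2 + 12*q + 4)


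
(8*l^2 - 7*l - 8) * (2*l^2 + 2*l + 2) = 16*l^4 + 2*l^3 - 14*l^2 - 30*l - 16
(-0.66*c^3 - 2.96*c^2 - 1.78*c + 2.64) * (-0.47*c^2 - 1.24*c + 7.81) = 0.3102*c^5 + 2.2096*c^4 - 0.647600000000001*c^3 - 22.1512*c^2 - 17.1754*c + 20.6184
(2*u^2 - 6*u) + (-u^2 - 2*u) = u^2 - 8*u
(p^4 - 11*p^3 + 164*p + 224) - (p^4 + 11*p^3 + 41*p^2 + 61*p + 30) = -22*p^3 - 41*p^2 + 103*p + 194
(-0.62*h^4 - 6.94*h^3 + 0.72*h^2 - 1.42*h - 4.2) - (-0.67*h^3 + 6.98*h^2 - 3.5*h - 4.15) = -0.62*h^4 - 6.27*h^3 - 6.26*h^2 + 2.08*h - 0.0499999999999998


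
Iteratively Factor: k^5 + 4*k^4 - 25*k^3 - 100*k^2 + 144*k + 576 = (k - 4)*(k^4 + 8*k^3 + 7*k^2 - 72*k - 144) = (k - 4)*(k + 4)*(k^3 + 4*k^2 - 9*k - 36) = (k - 4)*(k - 3)*(k + 4)*(k^2 + 7*k + 12) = (k - 4)*(k - 3)*(k + 3)*(k + 4)*(k + 4)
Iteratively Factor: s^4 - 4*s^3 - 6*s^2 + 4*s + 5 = (s - 5)*(s^3 + s^2 - s - 1) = (s - 5)*(s - 1)*(s^2 + 2*s + 1) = (s - 5)*(s - 1)*(s + 1)*(s + 1)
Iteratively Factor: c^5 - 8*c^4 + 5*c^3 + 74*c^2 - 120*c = (c - 5)*(c^4 - 3*c^3 - 10*c^2 + 24*c) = (c - 5)*(c - 2)*(c^3 - c^2 - 12*c) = (c - 5)*(c - 4)*(c - 2)*(c^2 + 3*c) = (c - 5)*(c - 4)*(c - 2)*(c + 3)*(c)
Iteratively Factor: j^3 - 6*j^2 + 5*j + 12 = (j - 3)*(j^2 - 3*j - 4) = (j - 3)*(j + 1)*(j - 4)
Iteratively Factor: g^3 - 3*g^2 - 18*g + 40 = (g + 4)*(g^2 - 7*g + 10) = (g - 5)*(g + 4)*(g - 2)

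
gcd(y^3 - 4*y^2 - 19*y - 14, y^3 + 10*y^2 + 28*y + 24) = y + 2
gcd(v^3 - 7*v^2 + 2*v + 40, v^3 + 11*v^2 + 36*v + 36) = v + 2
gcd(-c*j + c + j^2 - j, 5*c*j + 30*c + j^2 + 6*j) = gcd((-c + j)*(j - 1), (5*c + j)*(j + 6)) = 1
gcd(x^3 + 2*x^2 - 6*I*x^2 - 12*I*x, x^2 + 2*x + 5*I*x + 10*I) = x + 2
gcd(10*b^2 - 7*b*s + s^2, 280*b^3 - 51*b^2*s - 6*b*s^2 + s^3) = -5*b + s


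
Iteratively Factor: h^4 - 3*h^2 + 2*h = (h)*(h^3 - 3*h + 2) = h*(h - 1)*(h^2 + h - 2) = h*(h - 1)*(h + 2)*(h - 1)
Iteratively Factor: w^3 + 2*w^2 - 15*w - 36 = (w + 3)*(w^2 - w - 12) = (w - 4)*(w + 3)*(w + 3)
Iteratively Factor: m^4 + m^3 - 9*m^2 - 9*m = (m + 3)*(m^3 - 2*m^2 - 3*m) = (m - 3)*(m + 3)*(m^2 + m) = (m - 3)*(m + 1)*(m + 3)*(m)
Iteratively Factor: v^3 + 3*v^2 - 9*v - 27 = (v + 3)*(v^2 - 9) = (v + 3)^2*(v - 3)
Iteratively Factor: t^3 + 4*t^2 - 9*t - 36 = (t + 4)*(t^2 - 9) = (t - 3)*(t + 4)*(t + 3)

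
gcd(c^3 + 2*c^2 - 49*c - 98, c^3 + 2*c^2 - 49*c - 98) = c^3 + 2*c^2 - 49*c - 98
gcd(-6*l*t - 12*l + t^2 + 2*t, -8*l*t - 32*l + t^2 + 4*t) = 1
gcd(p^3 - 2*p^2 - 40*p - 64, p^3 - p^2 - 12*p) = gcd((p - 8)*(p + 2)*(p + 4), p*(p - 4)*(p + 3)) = 1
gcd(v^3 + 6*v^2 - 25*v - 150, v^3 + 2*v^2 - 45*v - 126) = v + 6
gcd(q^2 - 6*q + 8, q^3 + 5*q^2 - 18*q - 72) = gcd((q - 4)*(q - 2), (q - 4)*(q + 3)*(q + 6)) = q - 4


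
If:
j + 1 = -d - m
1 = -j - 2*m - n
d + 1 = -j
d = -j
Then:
No Solution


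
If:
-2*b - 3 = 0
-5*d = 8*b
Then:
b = -3/2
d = 12/5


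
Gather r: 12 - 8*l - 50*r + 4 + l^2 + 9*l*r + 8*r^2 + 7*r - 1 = l^2 - 8*l + 8*r^2 + r*(9*l - 43) + 15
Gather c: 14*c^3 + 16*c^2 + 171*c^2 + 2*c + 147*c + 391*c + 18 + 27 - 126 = 14*c^3 + 187*c^2 + 540*c - 81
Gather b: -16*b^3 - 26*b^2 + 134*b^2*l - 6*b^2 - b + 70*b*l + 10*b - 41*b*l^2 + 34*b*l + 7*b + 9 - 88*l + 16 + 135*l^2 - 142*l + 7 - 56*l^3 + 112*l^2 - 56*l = -16*b^3 + b^2*(134*l - 32) + b*(-41*l^2 + 104*l + 16) - 56*l^3 + 247*l^2 - 286*l + 32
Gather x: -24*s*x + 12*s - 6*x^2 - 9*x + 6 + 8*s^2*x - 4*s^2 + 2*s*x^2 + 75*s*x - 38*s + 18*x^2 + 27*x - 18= -4*s^2 - 26*s + x^2*(2*s + 12) + x*(8*s^2 + 51*s + 18) - 12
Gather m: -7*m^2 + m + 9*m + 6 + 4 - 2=-7*m^2 + 10*m + 8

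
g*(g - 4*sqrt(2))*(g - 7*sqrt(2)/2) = g^3 - 15*sqrt(2)*g^2/2 + 28*g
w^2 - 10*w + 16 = (w - 8)*(w - 2)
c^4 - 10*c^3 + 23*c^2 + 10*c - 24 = (c - 6)*(c - 4)*(c - 1)*(c + 1)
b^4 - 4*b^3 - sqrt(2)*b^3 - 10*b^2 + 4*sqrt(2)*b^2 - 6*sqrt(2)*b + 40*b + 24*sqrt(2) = (b - 4)*(b - 3*sqrt(2))*(b + sqrt(2))^2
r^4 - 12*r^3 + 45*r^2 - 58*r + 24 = (r - 6)*(r - 4)*(r - 1)^2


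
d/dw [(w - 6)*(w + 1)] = 2*w - 5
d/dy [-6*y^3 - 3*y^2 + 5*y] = -18*y^2 - 6*y + 5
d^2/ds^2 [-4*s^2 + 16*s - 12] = -8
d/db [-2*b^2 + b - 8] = 1 - 4*b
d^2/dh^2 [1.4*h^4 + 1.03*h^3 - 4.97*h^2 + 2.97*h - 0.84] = 16.8*h^2 + 6.18*h - 9.94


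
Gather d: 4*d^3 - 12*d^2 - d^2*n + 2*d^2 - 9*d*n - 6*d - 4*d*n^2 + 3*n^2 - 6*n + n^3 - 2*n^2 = 4*d^3 + d^2*(-n - 10) + d*(-4*n^2 - 9*n - 6) + n^3 + n^2 - 6*n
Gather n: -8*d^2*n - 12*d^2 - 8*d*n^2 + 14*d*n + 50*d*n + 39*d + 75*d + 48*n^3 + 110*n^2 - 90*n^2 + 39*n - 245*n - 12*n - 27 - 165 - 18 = -12*d^2 + 114*d + 48*n^3 + n^2*(20 - 8*d) + n*(-8*d^2 + 64*d - 218) - 210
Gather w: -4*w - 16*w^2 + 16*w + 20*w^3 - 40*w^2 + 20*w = 20*w^3 - 56*w^2 + 32*w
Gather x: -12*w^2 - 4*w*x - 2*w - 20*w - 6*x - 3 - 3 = -12*w^2 - 22*w + x*(-4*w - 6) - 6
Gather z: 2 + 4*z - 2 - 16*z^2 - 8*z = -16*z^2 - 4*z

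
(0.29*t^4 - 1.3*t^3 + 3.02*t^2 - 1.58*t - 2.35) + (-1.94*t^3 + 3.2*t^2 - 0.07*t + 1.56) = 0.29*t^4 - 3.24*t^3 + 6.22*t^2 - 1.65*t - 0.79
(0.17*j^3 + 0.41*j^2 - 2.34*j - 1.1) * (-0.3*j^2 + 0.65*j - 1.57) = -0.051*j^5 - 0.0125*j^4 + 0.7016*j^3 - 1.8347*j^2 + 2.9588*j + 1.727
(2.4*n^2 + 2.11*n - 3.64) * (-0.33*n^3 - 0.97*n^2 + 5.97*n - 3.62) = -0.792*n^5 - 3.0243*n^4 + 13.4825*n^3 + 7.4395*n^2 - 29.369*n + 13.1768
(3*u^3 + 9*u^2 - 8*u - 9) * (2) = 6*u^3 + 18*u^2 - 16*u - 18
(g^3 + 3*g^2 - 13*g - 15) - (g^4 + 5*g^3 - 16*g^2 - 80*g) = -g^4 - 4*g^3 + 19*g^2 + 67*g - 15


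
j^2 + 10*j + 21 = (j + 3)*(j + 7)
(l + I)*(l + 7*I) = l^2 + 8*I*l - 7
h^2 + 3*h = h*(h + 3)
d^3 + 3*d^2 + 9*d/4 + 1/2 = (d + 1/2)^2*(d + 2)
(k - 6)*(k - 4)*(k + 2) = k^3 - 8*k^2 + 4*k + 48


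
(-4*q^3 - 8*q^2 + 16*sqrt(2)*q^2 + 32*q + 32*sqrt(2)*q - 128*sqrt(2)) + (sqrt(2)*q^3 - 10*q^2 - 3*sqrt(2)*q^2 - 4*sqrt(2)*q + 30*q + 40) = -4*q^3 + sqrt(2)*q^3 - 18*q^2 + 13*sqrt(2)*q^2 + 28*sqrt(2)*q + 62*q - 128*sqrt(2) + 40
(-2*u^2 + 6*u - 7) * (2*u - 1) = -4*u^3 + 14*u^2 - 20*u + 7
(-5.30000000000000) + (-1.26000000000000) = -6.56000000000000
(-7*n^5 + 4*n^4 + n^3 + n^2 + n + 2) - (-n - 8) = -7*n^5 + 4*n^4 + n^3 + n^2 + 2*n + 10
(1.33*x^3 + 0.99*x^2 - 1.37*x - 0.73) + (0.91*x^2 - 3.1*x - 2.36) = 1.33*x^3 + 1.9*x^2 - 4.47*x - 3.09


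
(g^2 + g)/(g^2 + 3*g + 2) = g/(g + 2)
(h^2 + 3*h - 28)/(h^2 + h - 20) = (h + 7)/(h + 5)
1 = 1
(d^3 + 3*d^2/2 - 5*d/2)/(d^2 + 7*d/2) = (2*d^2 + 3*d - 5)/(2*d + 7)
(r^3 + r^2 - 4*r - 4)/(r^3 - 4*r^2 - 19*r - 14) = (r - 2)/(r - 7)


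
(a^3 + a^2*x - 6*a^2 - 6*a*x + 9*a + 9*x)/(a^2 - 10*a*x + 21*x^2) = (a^3 + a^2*x - 6*a^2 - 6*a*x + 9*a + 9*x)/(a^2 - 10*a*x + 21*x^2)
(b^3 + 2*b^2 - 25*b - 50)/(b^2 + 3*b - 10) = (b^2 - 3*b - 10)/(b - 2)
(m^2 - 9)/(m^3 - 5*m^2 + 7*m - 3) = (m + 3)/(m^2 - 2*m + 1)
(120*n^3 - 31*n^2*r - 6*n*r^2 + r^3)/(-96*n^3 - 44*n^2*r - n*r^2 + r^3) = (-15*n^2 + 2*n*r + r^2)/(12*n^2 + 7*n*r + r^2)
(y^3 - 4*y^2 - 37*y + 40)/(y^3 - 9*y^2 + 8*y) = (y + 5)/y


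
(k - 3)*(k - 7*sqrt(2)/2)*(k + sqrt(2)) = k^3 - 5*sqrt(2)*k^2/2 - 3*k^2 - 7*k + 15*sqrt(2)*k/2 + 21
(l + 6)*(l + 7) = l^2 + 13*l + 42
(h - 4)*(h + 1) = h^2 - 3*h - 4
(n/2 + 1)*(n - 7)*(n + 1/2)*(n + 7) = n^4/2 + 5*n^3/4 - 24*n^2 - 245*n/4 - 49/2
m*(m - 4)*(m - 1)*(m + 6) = m^4 + m^3 - 26*m^2 + 24*m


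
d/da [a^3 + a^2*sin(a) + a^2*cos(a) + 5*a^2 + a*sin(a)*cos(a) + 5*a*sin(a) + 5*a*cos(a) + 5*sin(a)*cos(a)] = sqrt(2)*a^2*cos(a + pi/4) + 3*a^2 - 3*a*sin(a) + 7*a*cos(a) + a*cos(2*a) + 10*a + sin(2*a)/2 + 5*sqrt(2)*sin(a + pi/4) + 5*cos(2*a)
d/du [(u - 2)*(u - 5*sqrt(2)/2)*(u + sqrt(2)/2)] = 3*u^2 - 4*sqrt(2)*u - 4*u - 5/2 + 4*sqrt(2)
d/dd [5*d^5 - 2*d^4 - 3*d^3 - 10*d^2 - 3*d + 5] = 25*d^4 - 8*d^3 - 9*d^2 - 20*d - 3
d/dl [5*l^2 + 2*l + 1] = 10*l + 2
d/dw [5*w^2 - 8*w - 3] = 10*w - 8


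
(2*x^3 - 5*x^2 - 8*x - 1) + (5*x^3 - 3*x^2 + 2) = 7*x^3 - 8*x^2 - 8*x + 1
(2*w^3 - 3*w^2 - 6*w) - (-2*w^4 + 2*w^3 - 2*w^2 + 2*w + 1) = 2*w^4 - w^2 - 8*w - 1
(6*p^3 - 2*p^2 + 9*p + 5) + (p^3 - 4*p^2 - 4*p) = 7*p^3 - 6*p^2 + 5*p + 5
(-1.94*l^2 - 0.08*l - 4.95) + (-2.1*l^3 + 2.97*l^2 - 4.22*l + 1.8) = -2.1*l^3 + 1.03*l^2 - 4.3*l - 3.15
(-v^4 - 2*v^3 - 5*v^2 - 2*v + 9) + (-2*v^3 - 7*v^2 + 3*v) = -v^4 - 4*v^3 - 12*v^2 + v + 9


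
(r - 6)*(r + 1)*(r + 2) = r^3 - 3*r^2 - 16*r - 12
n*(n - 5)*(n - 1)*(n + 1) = n^4 - 5*n^3 - n^2 + 5*n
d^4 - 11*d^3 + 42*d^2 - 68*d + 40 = (d - 5)*(d - 2)^3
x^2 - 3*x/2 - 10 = (x - 4)*(x + 5/2)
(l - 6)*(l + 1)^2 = l^3 - 4*l^2 - 11*l - 6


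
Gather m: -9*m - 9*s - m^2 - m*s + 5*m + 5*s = -m^2 + m*(-s - 4) - 4*s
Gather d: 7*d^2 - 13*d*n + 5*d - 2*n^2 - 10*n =7*d^2 + d*(5 - 13*n) - 2*n^2 - 10*n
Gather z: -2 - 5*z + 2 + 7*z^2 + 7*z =7*z^2 + 2*z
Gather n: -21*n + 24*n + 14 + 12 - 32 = 3*n - 6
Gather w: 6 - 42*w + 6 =12 - 42*w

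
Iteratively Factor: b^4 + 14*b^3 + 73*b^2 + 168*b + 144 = (b + 4)*(b^3 + 10*b^2 + 33*b + 36) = (b + 4)^2*(b^2 + 6*b + 9) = (b + 3)*(b + 4)^2*(b + 3)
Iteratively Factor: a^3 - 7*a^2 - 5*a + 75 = (a - 5)*(a^2 - 2*a - 15) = (a - 5)^2*(a + 3)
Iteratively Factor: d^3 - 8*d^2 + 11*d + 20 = (d - 5)*(d^2 - 3*d - 4) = (d - 5)*(d - 4)*(d + 1)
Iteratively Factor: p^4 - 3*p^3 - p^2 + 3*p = (p)*(p^3 - 3*p^2 - p + 3) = p*(p + 1)*(p^2 - 4*p + 3) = p*(p - 3)*(p + 1)*(p - 1)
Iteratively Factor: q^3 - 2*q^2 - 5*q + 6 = (q - 3)*(q^2 + q - 2) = (q - 3)*(q + 2)*(q - 1)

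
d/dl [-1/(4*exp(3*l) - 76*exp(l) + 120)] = (3*exp(2*l) - 19)*exp(l)/(4*(exp(3*l) - 19*exp(l) + 30)^2)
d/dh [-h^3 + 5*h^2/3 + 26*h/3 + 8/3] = -3*h^2 + 10*h/3 + 26/3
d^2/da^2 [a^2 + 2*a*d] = 2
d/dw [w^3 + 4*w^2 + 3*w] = 3*w^2 + 8*w + 3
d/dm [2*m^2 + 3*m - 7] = 4*m + 3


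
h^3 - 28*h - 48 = (h - 6)*(h + 2)*(h + 4)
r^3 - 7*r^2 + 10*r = r*(r - 5)*(r - 2)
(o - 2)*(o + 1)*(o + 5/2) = o^3 + 3*o^2/2 - 9*o/2 - 5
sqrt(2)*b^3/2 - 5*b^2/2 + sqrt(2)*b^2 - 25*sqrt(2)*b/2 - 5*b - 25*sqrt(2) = (b - 5*sqrt(2))*(b + 5*sqrt(2)/2)*(sqrt(2)*b/2 + sqrt(2))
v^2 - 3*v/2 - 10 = (v - 4)*(v + 5/2)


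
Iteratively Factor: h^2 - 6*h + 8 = (h - 4)*(h - 2)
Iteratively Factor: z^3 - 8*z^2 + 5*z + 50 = (z - 5)*(z^2 - 3*z - 10) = (z - 5)^2*(z + 2)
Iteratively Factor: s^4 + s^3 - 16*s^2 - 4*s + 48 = (s + 2)*(s^3 - s^2 - 14*s + 24) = (s - 3)*(s + 2)*(s^2 + 2*s - 8) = (s - 3)*(s - 2)*(s + 2)*(s + 4)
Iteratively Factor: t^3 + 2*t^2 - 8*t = (t - 2)*(t^2 + 4*t) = t*(t - 2)*(t + 4)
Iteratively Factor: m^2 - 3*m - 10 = (m + 2)*(m - 5)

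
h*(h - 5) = h^2 - 5*h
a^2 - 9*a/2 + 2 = (a - 4)*(a - 1/2)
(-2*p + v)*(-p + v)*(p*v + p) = 2*p^3*v + 2*p^3 - 3*p^2*v^2 - 3*p^2*v + p*v^3 + p*v^2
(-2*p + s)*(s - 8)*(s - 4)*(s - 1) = -2*p*s^3 + 26*p*s^2 - 88*p*s + 64*p + s^4 - 13*s^3 + 44*s^2 - 32*s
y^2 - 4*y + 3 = (y - 3)*(y - 1)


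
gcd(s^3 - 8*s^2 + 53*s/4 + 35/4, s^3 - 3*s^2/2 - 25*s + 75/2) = s - 5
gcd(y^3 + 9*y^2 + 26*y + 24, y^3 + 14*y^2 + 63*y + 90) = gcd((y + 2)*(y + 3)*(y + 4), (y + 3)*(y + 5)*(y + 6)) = y + 3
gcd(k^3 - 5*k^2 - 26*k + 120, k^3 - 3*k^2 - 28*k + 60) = k^2 - k - 30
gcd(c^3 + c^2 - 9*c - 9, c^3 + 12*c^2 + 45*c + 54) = c + 3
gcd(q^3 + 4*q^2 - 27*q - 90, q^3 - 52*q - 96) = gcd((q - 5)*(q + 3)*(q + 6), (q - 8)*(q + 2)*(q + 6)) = q + 6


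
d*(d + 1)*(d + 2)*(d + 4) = d^4 + 7*d^3 + 14*d^2 + 8*d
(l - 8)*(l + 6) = l^2 - 2*l - 48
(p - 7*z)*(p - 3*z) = p^2 - 10*p*z + 21*z^2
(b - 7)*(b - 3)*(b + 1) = b^3 - 9*b^2 + 11*b + 21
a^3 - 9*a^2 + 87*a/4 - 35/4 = (a - 5)*(a - 7/2)*(a - 1/2)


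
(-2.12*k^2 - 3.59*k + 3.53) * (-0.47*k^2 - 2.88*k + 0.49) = 0.9964*k^4 + 7.7929*k^3 + 7.6413*k^2 - 11.9255*k + 1.7297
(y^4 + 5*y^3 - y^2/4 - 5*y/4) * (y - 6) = y^5 - y^4 - 121*y^3/4 + y^2/4 + 15*y/2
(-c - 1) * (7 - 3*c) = 3*c^2 - 4*c - 7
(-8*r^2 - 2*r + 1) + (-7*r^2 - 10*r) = -15*r^2 - 12*r + 1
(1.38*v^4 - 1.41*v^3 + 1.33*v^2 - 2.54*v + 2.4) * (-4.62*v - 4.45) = -6.3756*v^5 + 0.3732*v^4 + 0.129899999999999*v^3 + 5.8163*v^2 + 0.215000000000002*v - 10.68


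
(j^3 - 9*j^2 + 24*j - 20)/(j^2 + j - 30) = (j^2 - 4*j + 4)/(j + 6)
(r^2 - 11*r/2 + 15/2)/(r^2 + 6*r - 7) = (2*r^2 - 11*r + 15)/(2*(r^2 + 6*r - 7))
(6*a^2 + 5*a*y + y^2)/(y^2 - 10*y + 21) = (6*a^2 + 5*a*y + y^2)/(y^2 - 10*y + 21)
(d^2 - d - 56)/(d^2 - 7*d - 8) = (d + 7)/(d + 1)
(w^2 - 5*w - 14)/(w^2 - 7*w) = (w + 2)/w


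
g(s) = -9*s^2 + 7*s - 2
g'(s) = 7 - 18*s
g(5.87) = -271.02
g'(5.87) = -98.66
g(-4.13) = -184.42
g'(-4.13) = 81.34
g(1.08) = -4.94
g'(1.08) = -12.44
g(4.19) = -130.67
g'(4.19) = -68.42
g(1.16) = -5.99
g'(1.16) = -13.88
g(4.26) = -135.51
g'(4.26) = -69.68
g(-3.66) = -148.18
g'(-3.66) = 72.88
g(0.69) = -1.45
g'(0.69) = -5.42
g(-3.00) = -104.00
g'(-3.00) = 61.00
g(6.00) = -284.00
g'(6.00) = -101.00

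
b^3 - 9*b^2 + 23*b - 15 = (b - 5)*(b - 3)*(b - 1)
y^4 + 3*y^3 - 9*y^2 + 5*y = y*(y - 1)^2*(y + 5)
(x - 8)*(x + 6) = x^2 - 2*x - 48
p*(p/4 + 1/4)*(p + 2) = p^3/4 + 3*p^2/4 + p/2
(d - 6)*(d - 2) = d^2 - 8*d + 12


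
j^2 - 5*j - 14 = (j - 7)*(j + 2)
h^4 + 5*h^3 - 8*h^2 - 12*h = h*(h - 2)*(h + 1)*(h + 6)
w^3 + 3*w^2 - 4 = (w - 1)*(w + 2)^2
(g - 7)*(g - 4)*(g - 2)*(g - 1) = g^4 - 14*g^3 + 63*g^2 - 106*g + 56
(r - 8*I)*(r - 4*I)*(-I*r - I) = -I*r^3 - 12*r^2 - I*r^2 - 12*r + 32*I*r + 32*I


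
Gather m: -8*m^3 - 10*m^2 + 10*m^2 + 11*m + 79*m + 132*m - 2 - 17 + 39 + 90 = -8*m^3 + 222*m + 110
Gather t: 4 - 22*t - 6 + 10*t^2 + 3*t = 10*t^2 - 19*t - 2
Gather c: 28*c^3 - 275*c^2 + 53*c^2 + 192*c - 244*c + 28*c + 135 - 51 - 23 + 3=28*c^3 - 222*c^2 - 24*c + 64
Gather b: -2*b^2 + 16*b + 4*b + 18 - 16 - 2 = -2*b^2 + 20*b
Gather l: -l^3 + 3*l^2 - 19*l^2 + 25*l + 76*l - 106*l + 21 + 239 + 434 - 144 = -l^3 - 16*l^2 - 5*l + 550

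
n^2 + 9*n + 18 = (n + 3)*(n + 6)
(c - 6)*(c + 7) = c^2 + c - 42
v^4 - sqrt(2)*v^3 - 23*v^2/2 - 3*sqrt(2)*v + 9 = (v - 3*sqrt(2))*(v - sqrt(2)/2)*(v + sqrt(2))*(v + 3*sqrt(2)/2)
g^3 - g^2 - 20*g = g*(g - 5)*(g + 4)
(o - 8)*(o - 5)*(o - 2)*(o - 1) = o^4 - 16*o^3 + 81*o^2 - 146*o + 80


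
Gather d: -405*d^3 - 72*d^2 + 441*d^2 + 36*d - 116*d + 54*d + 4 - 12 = -405*d^3 + 369*d^2 - 26*d - 8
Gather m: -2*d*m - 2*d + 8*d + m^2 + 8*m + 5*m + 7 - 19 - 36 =6*d + m^2 + m*(13 - 2*d) - 48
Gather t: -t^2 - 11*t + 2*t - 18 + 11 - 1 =-t^2 - 9*t - 8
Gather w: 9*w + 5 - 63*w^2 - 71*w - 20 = -63*w^2 - 62*w - 15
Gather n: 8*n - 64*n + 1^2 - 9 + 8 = -56*n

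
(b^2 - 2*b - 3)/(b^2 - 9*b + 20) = (b^2 - 2*b - 3)/(b^2 - 9*b + 20)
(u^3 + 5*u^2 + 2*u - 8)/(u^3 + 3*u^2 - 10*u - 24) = (u - 1)/(u - 3)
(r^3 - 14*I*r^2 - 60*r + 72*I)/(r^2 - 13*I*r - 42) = (r^2 - 8*I*r - 12)/(r - 7*I)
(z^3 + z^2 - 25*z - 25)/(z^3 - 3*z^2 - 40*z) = (z^2 - 4*z - 5)/(z*(z - 8))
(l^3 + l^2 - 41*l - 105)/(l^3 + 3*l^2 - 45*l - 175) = (l + 3)/(l + 5)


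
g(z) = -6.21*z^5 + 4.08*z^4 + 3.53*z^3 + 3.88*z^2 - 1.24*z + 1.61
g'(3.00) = -1957.06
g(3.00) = -1050.43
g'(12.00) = -614035.00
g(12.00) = -1453998.55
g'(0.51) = 5.54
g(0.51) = 2.52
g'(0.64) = 7.13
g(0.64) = 3.35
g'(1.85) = -211.01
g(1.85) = -51.83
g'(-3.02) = -2960.39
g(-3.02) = 1842.90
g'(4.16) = -7909.77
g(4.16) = -6197.12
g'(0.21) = 0.95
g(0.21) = 1.56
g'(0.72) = 7.58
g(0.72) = 3.94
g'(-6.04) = -44582.53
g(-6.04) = 54723.12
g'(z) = -31.05*z^4 + 16.32*z^3 + 10.59*z^2 + 7.76*z - 1.24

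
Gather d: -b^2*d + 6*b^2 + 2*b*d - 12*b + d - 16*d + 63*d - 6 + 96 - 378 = 6*b^2 - 12*b + d*(-b^2 + 2*b + 48) - 288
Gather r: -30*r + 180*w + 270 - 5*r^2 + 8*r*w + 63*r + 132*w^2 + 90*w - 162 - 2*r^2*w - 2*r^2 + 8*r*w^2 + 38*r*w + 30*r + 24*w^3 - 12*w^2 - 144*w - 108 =r^2*(-2*w - 7) + r*(8*w^2 + 46*w + 63) + 24*w^3 + 120*w^2 + 126*w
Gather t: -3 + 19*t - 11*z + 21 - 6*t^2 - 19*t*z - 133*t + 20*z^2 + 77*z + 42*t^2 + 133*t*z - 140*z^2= 36*t^2 + t*(114*z - 114) - 120*z^2 + 66*z + 18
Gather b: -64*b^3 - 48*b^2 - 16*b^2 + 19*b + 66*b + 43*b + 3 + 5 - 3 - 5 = -64*b^3 - 64*b^2 + 128*b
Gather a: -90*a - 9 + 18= 9 - 90*a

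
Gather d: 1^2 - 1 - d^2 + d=-d^2 + d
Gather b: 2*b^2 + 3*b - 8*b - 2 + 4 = 2*b^2 - 5*b + 2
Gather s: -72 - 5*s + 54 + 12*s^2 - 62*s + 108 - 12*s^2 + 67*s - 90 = 0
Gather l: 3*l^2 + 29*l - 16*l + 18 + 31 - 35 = 3*l^2 + 13*l + 14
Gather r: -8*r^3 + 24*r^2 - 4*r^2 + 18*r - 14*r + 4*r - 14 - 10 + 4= -8*r^3 + 20*r^2 + 8*r - 20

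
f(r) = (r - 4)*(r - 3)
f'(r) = 2*r - 7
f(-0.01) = 12.07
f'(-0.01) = -7.02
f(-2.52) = 35.99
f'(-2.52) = -12.04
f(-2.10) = 31.11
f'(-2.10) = -11.20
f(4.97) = 1.91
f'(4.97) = 2.94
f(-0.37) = 14.73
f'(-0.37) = -7.74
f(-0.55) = 16.15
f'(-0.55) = -8.10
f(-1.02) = 20.18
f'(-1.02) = -9.04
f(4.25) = 0.31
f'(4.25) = 1.50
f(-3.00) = 42.00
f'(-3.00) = -13.00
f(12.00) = 72.00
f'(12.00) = 17.00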